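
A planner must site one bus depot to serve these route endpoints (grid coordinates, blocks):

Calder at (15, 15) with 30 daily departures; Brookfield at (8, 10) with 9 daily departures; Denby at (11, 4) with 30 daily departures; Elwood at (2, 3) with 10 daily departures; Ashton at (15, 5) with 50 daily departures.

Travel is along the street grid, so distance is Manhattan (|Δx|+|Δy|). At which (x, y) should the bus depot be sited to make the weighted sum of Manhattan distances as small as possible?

(15, 5)

Manhattan distance separates: Σwᵢ(|x−xᵢ|+|y−yᵢ|) = Σwᵢ|x−xᵢ| + Σwᵢ|y−yᵢ|, so x and y are optimised independently as 1-D weighted medians.
Total weight W = 129; half = 64.5.
x-coordinate, sorted with cumulative weight:
  x=2 (Elwood, w=10) cum 10
  x=8 (Brookfield, w=9) cum 19
  x=11 (Denby, w=30) cum 49
  x=15 (Calder, w=30) cum 79  ← median
  x=15 (Ashton, w=50) cum 129
⇒ x* = 15
y-coordinate, sorted with cumulative weight:
  y=3 (Elwood, w=10) cum 10
  y=4 (Denby, w=30) cum 40
  y=5 (Ashton, w=50) cum 90  ← median
  y=10 (Brookfield, w=9) cum 99
  y=15 (Calder, w=30) cum 129
⇒ y* = 5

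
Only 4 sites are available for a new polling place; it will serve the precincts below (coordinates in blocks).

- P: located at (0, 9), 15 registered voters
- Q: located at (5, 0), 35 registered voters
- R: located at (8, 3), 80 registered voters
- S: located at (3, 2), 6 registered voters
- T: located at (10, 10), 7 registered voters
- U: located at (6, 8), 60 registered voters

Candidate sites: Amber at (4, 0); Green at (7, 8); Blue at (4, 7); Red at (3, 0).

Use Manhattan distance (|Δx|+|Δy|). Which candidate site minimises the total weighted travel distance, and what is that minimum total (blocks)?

Total weighted distance at each candidate:
  Amber (4, 0): total = 1520
  Green (7, 8): total = 1105
  Blue (4, 7): total = 1289
  Red (3, 0): total = 1681
Minimum is at Green with total 1105 blocks.

Green, total 1105 blocks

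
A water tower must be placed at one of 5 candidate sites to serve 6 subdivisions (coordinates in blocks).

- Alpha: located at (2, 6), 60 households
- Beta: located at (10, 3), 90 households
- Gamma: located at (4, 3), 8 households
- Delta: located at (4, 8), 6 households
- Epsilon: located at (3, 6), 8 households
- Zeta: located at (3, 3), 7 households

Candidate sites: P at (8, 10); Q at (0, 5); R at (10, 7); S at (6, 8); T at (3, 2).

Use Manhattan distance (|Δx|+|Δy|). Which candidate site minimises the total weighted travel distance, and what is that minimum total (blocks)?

Total weighted distance at each candidate:
  P (8, 10): total = 1690
  Q (0, 5): total = 1417
  R (10, 7): total = 1163
  S (6, 8): total = 1334
  T (3, 2): total = 1117
Minimum is at T with total 1117 blocks.

T, total 1117 blocks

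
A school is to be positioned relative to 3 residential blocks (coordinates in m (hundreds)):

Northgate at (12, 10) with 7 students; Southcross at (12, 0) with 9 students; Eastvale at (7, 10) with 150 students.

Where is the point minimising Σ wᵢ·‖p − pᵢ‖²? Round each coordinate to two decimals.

The minimiser of Σwᵢ‖p−pᵢ‖² is the weighted centroid p* = (Σwᵢpᵢ)/(Σwᵢ).
Σwᵢ = 166.
Σwᵢxᵢ = 7·12 + 9·12 + 150·7 = 1242.
Σwᵢyᵢ = 7·10 + 9·0 + 150·10 = 1570.
x* = 1242/166 = 7.48, y* = 1570/166 = 9.46.

(7.48, 9.46)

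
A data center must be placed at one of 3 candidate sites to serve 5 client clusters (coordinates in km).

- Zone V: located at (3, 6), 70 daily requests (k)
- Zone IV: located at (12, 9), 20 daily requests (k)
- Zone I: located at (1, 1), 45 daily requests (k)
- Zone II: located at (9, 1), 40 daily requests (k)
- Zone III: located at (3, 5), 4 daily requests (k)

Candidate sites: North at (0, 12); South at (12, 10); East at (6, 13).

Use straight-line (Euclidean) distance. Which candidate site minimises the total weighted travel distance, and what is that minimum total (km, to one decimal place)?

Total weighted distance at each candidate:
  North (0, 12): total = 1813.0
  South (12, 10): total = 1769.6
  East (6, 13): total = 1791.3
Minimum is at South with total 1769.6 km.

South, total 1769.6 km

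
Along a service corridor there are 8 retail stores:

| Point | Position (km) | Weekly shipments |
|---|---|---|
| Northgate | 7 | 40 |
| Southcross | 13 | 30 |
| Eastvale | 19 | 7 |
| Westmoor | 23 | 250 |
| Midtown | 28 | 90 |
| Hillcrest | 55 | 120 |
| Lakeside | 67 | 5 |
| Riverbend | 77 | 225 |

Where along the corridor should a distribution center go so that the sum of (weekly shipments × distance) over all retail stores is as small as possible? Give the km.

x = 28

For a sum of weighted absolute distances on a line, the optimum is the weighted median (not the mean). Total weight W = 767; half-weight = 383.5.
Sort by position and accumulate weight:
  km 7 (Northgate, w=40) → cum 40
  km 13 (Southcross, w=30) → cum 70
  km 19 (Eastvale, w=7) → cum 77
  km 23 (Westmoor, w=250) → cum 327
  km 28 (Midtown, w=90) → cum 417  ≥ 383.5 → median here
  km 55 (Hillcrest, w=120) → cum 537
  km 67 (Lakeside, w=5) → cum 542
  km 77 (Riverbend, w=225) → cum 767
Optimal location: km 28.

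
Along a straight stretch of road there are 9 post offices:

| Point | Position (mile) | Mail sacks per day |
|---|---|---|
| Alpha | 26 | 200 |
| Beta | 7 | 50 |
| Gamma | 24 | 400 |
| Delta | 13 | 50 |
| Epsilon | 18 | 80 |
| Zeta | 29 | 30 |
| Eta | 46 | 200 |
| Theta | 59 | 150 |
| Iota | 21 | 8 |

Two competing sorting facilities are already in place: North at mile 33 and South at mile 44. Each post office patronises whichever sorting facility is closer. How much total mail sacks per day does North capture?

The indifferent point is the midpoint (33+44)/2 = 38.5; post offices left of it (closer to North at 33) go to North, those right go to South.
  Beta at 7 (w=50) → North
  Delta at 13 (w=50) → North
  Epsilon at 18 (w=80) → North
  Iota at 21 (w=8) → North
  Gamma at 24 (w=400) → North
  Alpha at 26 (w=200) → North
  Zeta at 29 (w=30) → North
  Eta at 46 (w=200) → South
  Theta at 59 (w=150) → South
North captures 818; South captures 350.

818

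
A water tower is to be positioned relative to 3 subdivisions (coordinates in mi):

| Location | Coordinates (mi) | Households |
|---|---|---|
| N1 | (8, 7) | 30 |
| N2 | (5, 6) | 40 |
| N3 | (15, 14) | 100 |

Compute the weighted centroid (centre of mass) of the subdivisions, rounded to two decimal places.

The minimiser of Σwᵢ‖p−pᵢ‖² is the weighted centroid p* = (Σwᵢpᵢ)/(Σwᵢ).
Σwᵢ = 170.
Σwᵢxᵢ = 30·8 + 40·5 + 100·15 = 1940.
Σwᵢyᵢ = 30·7 + 40·6 + 100·14 = 1850.
x* = 1940/170 = 11.41, y* = 1850/170 = 10.88.

(11.41, 10.88)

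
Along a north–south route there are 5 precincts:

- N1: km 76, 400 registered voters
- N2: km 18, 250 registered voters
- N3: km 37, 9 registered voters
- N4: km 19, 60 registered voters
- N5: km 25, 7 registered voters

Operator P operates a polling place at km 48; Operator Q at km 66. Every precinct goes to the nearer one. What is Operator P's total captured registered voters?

The indifferent point is the midpoint (48+66)/2 = 57; precincts left of it (closer to Operator P at 48) go to Operator P, those right go to Operator Q.
  N2 at 18 (w=250) → Operator P
  N4 at 19 (w=60) → Operator P
  N5 at 25 (w=7) → Operator P
  N3 at 37 (w=9) → Operator P
  N1 at 76 (w=400) → Operator Q
Operator P captures 326; Operator Q captures 400.

326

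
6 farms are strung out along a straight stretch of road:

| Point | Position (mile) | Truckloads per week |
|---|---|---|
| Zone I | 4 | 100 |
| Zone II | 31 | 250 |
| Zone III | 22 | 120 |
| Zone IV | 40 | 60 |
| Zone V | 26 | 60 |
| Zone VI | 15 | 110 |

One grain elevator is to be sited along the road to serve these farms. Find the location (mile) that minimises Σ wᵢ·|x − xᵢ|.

x = 26

For a sum of weighted absolute distances on a line, the optimum is the weighted median (not the mean). Total weight W = 700; half-weight = 350.
Sort by position and accumulate weight:
  mile 4 (Zone I, w=100) → cum 100
  mile 15 (Zone VI, w=110) → cum 210
  mile 22 (Zone III, w=120) → cum 330
  mile 26 (Zone V, w=60) → cum 390  ≥ 350 → median here
  mile 31 (Zone II, w=250) → cum 640
  mile 40 (Zone IV, w=60) → cum 700
Optimal location: mile 26.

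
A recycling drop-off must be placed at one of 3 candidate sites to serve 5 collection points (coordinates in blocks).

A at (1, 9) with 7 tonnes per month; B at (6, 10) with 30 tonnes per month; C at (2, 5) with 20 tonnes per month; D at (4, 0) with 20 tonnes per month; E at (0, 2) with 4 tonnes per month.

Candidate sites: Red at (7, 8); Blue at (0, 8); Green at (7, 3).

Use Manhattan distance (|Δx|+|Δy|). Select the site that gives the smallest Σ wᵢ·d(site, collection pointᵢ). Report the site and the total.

Total weighted distance at each candidate:
  Red (7, 8): total = 571
  Blue (0, 8): total = 618
  Green (7, 3): total = 616
Minimum is at Red with total 571 blocks.

Red, total 571 blocks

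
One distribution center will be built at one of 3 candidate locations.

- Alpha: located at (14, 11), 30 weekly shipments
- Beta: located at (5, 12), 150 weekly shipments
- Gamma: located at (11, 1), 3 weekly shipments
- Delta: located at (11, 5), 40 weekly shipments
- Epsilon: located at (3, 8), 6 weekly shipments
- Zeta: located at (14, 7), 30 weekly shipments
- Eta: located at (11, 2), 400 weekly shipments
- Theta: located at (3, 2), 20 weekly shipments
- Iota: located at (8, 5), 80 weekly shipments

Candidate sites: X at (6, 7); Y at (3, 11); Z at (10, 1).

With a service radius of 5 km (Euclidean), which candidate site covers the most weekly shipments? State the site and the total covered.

Coverage radius r = 5 km; a point is covered iff (Δx)²+(Δy)² ≤ 5² = 25.
  X (6, 7): covers {Epsilon, Iota} → 86
  Y (3, 11): covers {Beta, Epsilon} → 156
  Z (10, 1): covers {Gamma, Delta, Eta, Iota} → 523
Maximum coverage at Z: 523 weekly shipments.

Z, covering 523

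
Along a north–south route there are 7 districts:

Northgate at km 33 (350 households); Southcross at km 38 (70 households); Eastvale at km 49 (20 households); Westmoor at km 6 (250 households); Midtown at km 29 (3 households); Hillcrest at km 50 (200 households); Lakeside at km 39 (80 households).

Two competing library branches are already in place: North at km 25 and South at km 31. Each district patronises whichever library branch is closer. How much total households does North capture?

The indifferent point is the midpoint (25+31)/2 = 28; districts left of it (closer to North at 25) go to North, those right go to South.
  Westmoor at 6 (w=250) → North
  Midtown at 29 (w=3) → South
  Northgate at 33 (w=350) → South
  Southcross at 38 (w=70) → South
  Lakeside at 39 (w=80) → South
  Eastvale at 49 (w=20) → South
  Hillcrest at 50 (w=200) → South
North captures 250; South captures 723.

250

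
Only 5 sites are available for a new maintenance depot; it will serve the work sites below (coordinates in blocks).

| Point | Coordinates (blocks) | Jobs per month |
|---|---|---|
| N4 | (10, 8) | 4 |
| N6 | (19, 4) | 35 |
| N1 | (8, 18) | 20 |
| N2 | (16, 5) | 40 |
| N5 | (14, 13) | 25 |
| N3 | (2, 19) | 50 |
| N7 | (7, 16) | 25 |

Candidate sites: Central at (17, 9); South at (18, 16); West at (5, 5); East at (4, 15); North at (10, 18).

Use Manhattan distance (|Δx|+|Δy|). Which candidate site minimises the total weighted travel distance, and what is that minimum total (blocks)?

North, total 2445 blocks

Total weighted distance at each candidate:
  Central (17, 9): total = 2687
  South (18, 16): total = 2679
  West (5, 5): total = 2917
  East (4, 15): total = 2682
  North (10, 18): total = 2445
Minimum is at North with total 2445 blocks.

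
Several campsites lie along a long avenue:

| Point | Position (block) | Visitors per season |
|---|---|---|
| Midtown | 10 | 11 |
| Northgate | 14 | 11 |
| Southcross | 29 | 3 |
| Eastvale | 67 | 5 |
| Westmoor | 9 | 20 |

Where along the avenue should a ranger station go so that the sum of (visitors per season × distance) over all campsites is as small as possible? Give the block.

For a sum of weighted absolute distances on a line, the optimum is the weighted median (not the mean). Total weight W = 50; half-weight = 25.
Sort by position and accumulate weight:
  block 9 (Westmoor, w=20) → cum 20
  block 10 (Midtown, w=11) → cum 31  ≥ 25 → median here
  block 14 (Northgate, w=11) → cum 42
  block 29 (Southcross, w=3) → cum 45
  block 67 (Eastvale, w=5) → cum 50
Optimal location: block 10.

x = 10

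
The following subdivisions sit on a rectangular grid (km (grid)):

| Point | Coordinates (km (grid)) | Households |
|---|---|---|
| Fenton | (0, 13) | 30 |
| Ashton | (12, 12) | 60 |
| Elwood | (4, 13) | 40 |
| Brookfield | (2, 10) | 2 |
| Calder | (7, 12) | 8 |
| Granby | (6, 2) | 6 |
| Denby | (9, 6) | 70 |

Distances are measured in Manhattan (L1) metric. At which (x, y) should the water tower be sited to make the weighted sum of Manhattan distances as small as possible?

Manhattan distance separates: Σwᵢ(|x−xᵢ|+|y−yᵢ|) = Σwᵢ|x−xᵢ| + Σwᵢ|y−yᵢ|, so x and y are optimised independently as 1-D weighted medians.
Total weight W = 216; half = 108.
x-coordinate, sorted with cumulative weight:
  x=0 (Fenton, w=30) cum 30
  x=2 (Brookfield, w=2) cum 32
  x=4 (Elwood, w=40) cum 72
  x=6 (Granby, w=6) cum 78
  x=7 (Calder, w=8) cum 86
  x=9 (Denby, w=70) cum 156  ← median
  x=12 (Ashton, w=60) cum 216
⇒ x* = 9
y-coordinate, sorted with cumulative weight:
  y=2 (Granby, w=6) cum 6
  y=6 (Denby, w=70) cum 76
  y=10 (Brookfield, w=2) cum 78
  y=12 (Ashton, w=60) cum 138  ← median
  y=12 (Calder, w=8) cum 146
  y=13 (Fenton, w=30) cum 176
  y=13 (Elwood, w=40) cum 216
⇒ y* = 12

(9, 12)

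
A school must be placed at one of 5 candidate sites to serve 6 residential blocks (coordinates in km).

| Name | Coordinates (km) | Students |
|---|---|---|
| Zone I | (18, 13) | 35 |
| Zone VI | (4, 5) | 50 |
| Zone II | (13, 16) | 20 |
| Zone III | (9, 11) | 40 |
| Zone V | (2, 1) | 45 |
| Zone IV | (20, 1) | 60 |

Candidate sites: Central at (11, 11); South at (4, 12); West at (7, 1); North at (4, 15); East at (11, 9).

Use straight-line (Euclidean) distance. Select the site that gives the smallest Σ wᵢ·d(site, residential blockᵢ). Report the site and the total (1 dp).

Total weighted distance at each candidate:
  Central (11, 11): total = 2316.1
  South (4, 12): total = 2910.3
  West (7, 1): total = 2555.8
  North (4, 15): total = 3344.2
  East (11, 9): total = 2208.4
Minimum is at East with total 2208.4 km.

East, total 2208.4 km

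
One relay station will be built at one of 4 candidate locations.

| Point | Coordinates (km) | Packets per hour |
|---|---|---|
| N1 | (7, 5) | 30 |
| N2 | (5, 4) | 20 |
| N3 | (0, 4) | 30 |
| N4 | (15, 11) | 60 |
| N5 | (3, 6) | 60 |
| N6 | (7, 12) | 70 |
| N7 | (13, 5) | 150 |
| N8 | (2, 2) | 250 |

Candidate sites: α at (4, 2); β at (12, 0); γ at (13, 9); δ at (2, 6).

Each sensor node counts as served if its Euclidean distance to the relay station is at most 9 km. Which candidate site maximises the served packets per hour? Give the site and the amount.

Coverage radius r = 9 km; a point is covered iff (Δx)²+(Δy)² ≤ 9² = 81.
  α (4, 2): covers {N1, N2, N3, N5, N8} → 390
  β (12, 0): covers {N1, N2, N7} → 200
  γ (13, 9): covers {N1, N4, N6, N7} → 310
  δ (2, 6): covers {N1, N2, N3, N5, N6, N8} → 460
Maximum coverage at δ: 460 packets per hour.

δ, covering 460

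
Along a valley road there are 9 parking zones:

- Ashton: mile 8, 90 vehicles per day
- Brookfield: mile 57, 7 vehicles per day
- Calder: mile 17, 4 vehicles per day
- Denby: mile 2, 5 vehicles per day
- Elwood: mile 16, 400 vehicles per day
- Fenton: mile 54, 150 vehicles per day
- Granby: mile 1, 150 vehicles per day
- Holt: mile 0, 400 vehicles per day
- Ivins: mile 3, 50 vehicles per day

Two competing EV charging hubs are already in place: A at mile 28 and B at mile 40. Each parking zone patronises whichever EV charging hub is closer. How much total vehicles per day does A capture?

The indifferent point is the midpoint (28+40)/2 = 34; parking zones left of it (closer to A at 28) go to A, those right go to B.
  Holt at 0 (w=400) → A
  Granby at 1 (w=150) → A
  Denby at 2 (w=5) → A
  Ivins at 3 (w=50) → A
  Ashton at 8 (w=90) → A
  Elwood at 16 (w=400) → A
  Calder at 17 (w=4) → A
  Fenton at 54 (w=150) → B
  Brookfield at 57 (w=7) → B
A captures 1099; B captures 157.

1099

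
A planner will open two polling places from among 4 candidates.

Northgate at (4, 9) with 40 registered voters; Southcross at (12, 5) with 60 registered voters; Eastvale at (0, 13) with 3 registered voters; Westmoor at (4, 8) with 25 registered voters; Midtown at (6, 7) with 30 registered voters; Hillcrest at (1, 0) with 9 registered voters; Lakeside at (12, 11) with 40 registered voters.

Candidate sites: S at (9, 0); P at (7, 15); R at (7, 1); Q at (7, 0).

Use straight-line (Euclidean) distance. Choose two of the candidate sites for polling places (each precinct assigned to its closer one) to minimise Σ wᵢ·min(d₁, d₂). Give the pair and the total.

Evaluate every pair (each demand assigned to the nearer of the two):
  {P, R}: total = 1358.1
  {S, P}: total = 1387.0
  {P, Q}: total = 1427.1
  {S, R}: total = 1608.1
  {R, Q}: total = 1641.7
  {S, Q}: total = 1709.4
Best pair: {P, R} with total 1358.1.

{P, R}, total 1358.1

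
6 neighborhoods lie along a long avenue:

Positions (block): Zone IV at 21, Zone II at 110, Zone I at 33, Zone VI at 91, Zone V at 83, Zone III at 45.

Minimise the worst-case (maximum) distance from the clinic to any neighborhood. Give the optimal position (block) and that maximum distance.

The 1-center on a line is the midpoint of the two extreme points: leftmost at 21, rightmost at 110.
Optimal location = (21 + 110)/2 = 65.5; maximum distance = (110 − 21)/2 = 44.5.

location 65.5, max distance 44.5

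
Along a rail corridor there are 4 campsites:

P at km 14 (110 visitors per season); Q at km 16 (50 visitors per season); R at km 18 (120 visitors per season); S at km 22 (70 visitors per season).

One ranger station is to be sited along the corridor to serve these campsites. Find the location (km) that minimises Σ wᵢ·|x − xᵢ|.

x = 18

For a sum of weighted absolute distances on a line, the optimum is the weighted median (not the mean). Total weight W = 350; half-weight = 175.
Sort by position and accumulate weight:
  km 14 (P, w=110) → cum 110
  km 16 (Q, w=50) → cum 160
  km 18 (R, w=120) → cum 280  ≥ 175 → median here
  km 22 (S, w=70) → cum 350
Optimal location: km 18.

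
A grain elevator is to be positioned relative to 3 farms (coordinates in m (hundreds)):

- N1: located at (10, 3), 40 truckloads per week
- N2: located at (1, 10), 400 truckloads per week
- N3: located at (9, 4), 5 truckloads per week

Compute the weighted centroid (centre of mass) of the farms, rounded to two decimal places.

(1.90, 9.30)

The minimiser of Σwᵢ‖p−pᵢ‖² is the weighted centroid p* = (Σwᵢpᵢ)/(Σwᵢ).
Σwᵢ = 445.
Σwᵢxᵢ = 40·10 + 400·1 + 5·9 = 845.
Σwᵢyᵢ = 40·3 + 400·10 + 5·4 = 4140.
x* = 845/445 = 1.90, y* = 4140/445 = 9.30.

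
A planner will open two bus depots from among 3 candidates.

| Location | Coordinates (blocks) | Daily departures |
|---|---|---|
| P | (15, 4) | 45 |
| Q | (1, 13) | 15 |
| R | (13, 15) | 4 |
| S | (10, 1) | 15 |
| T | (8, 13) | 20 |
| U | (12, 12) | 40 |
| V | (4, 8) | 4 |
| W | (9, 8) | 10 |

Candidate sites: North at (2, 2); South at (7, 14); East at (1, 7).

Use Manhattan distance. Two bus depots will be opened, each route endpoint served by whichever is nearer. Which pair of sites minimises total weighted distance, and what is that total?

{North, South}, total 1375

Evaluate every pair (each demand assigned to the nearer of the two):
  {North, South}: total = 1375
  {South, East}: total = 1524
  {North, East}: total = 1986
Best pair: {North, South} with total 1375.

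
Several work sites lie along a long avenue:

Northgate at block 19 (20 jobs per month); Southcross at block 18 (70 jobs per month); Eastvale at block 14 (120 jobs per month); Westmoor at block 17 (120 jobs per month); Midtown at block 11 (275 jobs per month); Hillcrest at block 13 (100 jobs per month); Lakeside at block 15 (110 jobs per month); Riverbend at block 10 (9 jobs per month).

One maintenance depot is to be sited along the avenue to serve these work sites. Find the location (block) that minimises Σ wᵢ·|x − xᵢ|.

For a sum of weighted absolute distances on a line, the optimum is the weighted median (not the mean). Total weight W = 824; half-weight = 412.
Sort by position and accumulate weight:
  block 10 (Riverbend, w=9) → cum 9
  block 11 (Midtown, w=275) → cum 284
  block 13 (Hillcrest, w=100) → cum 384
  block 14 (Eastvale, w=120) → cum 504  ≥ 412 → median here
  block 15 (Lakeside, w=110) → cum 614
  block 17 (Westmoor, w=120) → cum 734
  block 18 (Southcross, w=70) → cum 804
  block 19 (Northgate, w=20) → cum 824
Optimal location: block 14.

x = 14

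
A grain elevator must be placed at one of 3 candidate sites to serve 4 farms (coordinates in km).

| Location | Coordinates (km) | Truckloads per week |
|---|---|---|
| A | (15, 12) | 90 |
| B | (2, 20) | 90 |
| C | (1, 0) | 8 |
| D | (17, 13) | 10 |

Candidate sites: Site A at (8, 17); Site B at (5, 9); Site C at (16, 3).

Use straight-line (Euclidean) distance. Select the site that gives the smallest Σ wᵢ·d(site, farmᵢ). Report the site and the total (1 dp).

Total weighted distance at each candidate:
  Site A (8, 17): total = 1623.5
  Site B (5, 9): total = 2171.1
  Site C (16, 3): total = 3019.9
Minimum is at Site A with total 1623.5 km.

Site A, total 1623.5 km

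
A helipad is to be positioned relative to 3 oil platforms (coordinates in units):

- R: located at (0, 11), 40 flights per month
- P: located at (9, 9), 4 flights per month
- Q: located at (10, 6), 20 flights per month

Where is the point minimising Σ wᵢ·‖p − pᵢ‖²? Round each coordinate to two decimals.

(3.69, 9.31)

The minimiser of Σwᵢ‖p−pᵢ‖² is the weighted centroid p* = (Σwᵢpᵢ)/(Σwᵢ).
Σwᵢ = 64.
Σwᵢxᵢ = 40·0 + 4·9 + 20·10 = 236.
Σwᵢyᵢ = 40·11 + 4·9 + 20·6 = 596.
x* = 236/64 = 3.69, y* = 596/64 = 9.31.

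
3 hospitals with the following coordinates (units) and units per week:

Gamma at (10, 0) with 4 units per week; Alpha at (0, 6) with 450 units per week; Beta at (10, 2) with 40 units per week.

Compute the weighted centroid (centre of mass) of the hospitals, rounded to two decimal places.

The minimiser of Σwᵢ‖p−pᵢ‖² is the weighted centroid p* = (Σwᵢpᵢ)/(Σwᵢ).
Σwᵢ = 494.
Σwᵢxᵢ = 4·10 + 450·0 + 40·10 = 440.
Σwᵢyᵢ = 4·0 + 450·6 + 40·2 = 2780.
x* = 440/494 = 0.89, y* = 2780/494 = 5.63.

(0.89, 5.63)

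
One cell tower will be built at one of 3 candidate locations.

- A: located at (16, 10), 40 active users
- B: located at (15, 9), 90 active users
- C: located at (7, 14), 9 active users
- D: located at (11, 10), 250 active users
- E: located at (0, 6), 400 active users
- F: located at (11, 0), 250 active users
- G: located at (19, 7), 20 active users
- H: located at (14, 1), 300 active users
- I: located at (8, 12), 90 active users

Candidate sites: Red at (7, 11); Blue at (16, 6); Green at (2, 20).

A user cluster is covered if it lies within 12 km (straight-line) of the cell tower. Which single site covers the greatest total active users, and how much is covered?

Red, covering 1129

Coverage radius r = 12 km; a point is covered iff (Δx)²+(Δy)² ≤ 12² = 144.
  Red (7, 11): covers {A, B, C, D, E, F, I} → 1129
  Blue (16, 6): covers {A, B, D, F, G, H, I} → 1040
  Green (2, 20): covers {C, I} → 99
Maximum coverage at Red: 1129 active users.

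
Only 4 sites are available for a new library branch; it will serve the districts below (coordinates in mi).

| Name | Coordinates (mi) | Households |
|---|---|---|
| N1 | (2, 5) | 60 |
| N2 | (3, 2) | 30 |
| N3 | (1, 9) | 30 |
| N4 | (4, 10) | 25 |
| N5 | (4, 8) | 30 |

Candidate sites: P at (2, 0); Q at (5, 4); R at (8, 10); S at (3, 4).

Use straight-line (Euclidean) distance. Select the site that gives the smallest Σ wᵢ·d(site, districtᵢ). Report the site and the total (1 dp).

Total weighted distance at each candidate:
  P (2, 0): total = 1141.1
  Q (5, 4): total = 742.4
  R (8, 10): total = 1197.9
  S (3, 4): total = 582.2
Minimum is at S with total 582.2 mi.

S, total 582.2 mi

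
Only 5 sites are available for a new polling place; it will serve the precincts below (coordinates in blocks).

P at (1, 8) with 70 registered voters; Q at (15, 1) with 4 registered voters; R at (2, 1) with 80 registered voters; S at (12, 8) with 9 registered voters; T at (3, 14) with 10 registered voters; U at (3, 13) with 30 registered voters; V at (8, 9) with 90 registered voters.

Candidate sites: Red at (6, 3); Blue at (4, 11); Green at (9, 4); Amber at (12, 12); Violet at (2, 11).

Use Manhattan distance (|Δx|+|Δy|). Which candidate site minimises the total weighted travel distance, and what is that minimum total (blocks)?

Total weighted distance at each candidate:
  Red (6, 3): total = 2573
  Blue (4, 11): total = 2233
  Green (9, 4): total = 2889
  Amber (12, 12): total = 3862
  Violet (2, 11): total = 2139
Minimum is at Violet with total 2139 blocks.

Violet, total 2139 blocks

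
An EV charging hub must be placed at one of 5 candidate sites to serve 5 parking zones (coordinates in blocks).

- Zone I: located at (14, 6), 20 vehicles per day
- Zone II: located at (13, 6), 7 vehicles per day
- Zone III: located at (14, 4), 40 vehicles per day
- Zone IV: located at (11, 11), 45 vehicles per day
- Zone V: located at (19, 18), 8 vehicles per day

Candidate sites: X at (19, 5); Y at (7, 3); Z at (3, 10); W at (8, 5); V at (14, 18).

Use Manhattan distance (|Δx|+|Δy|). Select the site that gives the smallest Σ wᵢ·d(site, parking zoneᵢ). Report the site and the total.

Total weighted distance at each candidate:
  X (19, 5): total = 1143
  Y (7, 3): total = 1339
  Z (3, 10): total = 1675
  W (8, 5): total = 1059
  V (14, 18): total = 1381
Minimum is at W with total 1059 blocks.

W, total 1059 blocks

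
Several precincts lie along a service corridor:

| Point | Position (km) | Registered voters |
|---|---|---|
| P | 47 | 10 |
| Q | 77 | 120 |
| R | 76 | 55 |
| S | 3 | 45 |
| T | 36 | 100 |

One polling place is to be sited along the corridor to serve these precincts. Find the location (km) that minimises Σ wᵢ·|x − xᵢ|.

x = 76

For a sum of weighted absolute distances on a line, the optimum is the weighted median (not the mean). Total weight W = 330; half-weight = 165.
Sort by position and accumulate weight:
  km 3 (S, w=45) → cum 45
  km 36 (T, w=100) → cum 145
  km 47 (P, w=10) → cum 155
  km 76 (R, w=55) → cum 210  ≥ 165 → median here
  km 77 (Q, w=120) → cum 330
Optimal location: km 76.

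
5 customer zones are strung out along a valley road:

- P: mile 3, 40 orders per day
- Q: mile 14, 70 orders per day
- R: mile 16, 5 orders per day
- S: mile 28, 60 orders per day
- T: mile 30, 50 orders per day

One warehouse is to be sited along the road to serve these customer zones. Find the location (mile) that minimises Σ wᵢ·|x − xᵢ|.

For a sum of weighted absolute distances on a line, the optimum is the weighted median (not the mean). Total weight W = 225; half-weight = 112.5.
Sort by position and accumulate weight:
  mile 3 (P, w=40) → cum 40
  mile 14 (Q, w=70) → cum 110
  mile 16 (R, w=5) → cum 115  ≥ 112.5 → median here
  mile 28 (S, w=60) → cum 175
  mile 30 (T, w=50) → cum 225
Optimal location: mile 16.

x = 16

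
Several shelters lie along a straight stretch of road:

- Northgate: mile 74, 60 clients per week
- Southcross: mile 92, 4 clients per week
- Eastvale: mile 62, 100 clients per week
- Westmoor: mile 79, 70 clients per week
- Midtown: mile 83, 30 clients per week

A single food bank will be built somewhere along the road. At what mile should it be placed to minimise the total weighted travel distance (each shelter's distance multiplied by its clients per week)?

x = 74

For a sum of weighted absolute distances on a line, the optimum is the weighted median (not the mean). Total weight W = 264; half-weight = 132.
Sort by position and accumulate weight:
  mile 62 (Eastvale, w=100) → cum 100
  mile 74 (Northgate, w=60) → cum 160  ≥ 132 → median here
  mile 79 (Westmoor, w=70) → cum 230
  mile 83 (Midtown, w=30) → cum 260
  mile 92 (Southcross, w=4) → cum 264
Optimal location: mile 74.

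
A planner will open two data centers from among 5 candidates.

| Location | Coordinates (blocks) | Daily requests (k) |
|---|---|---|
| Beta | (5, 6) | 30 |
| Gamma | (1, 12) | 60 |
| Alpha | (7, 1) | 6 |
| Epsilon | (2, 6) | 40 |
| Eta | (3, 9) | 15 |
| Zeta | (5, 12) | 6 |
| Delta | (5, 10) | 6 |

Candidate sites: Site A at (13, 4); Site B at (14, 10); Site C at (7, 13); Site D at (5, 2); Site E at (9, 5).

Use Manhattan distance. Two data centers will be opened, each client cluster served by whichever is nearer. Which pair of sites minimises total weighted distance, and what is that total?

Evaluate every pair (each demand assigned to the nearer of the two):
  {Site C, Site D}: total = 1006
  {Site C, Site E}: total = 1094
  {Site A, Site C}: total = 1392
  {Site B, Site C}: total = 1410
  {Site A, Site D}: total = 1501
  {Site B, Site D}: total = 1501
  {Site D, Site E}: total = 1501
  {Site A, Site E}: total = 1676
  {Site B, Site E}: total = 1676
  {Site A, Site B}: total = 2074
Best pair: {Site C, Site D} with total 1006.

{Site C, Site D}, total 1006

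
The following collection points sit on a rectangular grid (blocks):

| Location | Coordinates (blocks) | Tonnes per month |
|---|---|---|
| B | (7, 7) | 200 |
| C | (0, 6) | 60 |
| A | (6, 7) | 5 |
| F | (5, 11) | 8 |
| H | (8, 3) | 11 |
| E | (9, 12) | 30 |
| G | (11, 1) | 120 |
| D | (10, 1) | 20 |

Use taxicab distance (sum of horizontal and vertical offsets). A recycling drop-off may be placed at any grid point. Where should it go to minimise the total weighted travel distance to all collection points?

(7, 7)

Manhattan distance separates: Σwᵢ(|x−xᵢ|+|y−yᵢ|) = Σwᵢ|x−xᵢ| + Σwᵢ|y−yᵢ|, so x and y are optimised independently as 1-D weighted medians.
Total weight W = 454; half = 227.
x-coordinate, sorted with cumulative weight:
  x=0 (C, w=60) cum 60
  x=5 (F, w=8) cum 68
  x=6 (A, w=5) cum 73
  x=7 (B, w=200) cum 273  ← median
  x=8 (H, w=11) cum 284
  x=9 (E, w=30) cum 314
  x=10 (D, w=20) cum 334
  x=11 (G, w=120) cum 454
⇒ x* = 7
y-coordinate, sorted with cumulative weight:
  y=1 (G, w=120) cum 120
  y=1 (D, w=20) cum 140
  y=3 (H, w=11) cum 151
  y=6 (C, w=60) cum 211
  y=7 (B, w=200) cum 411  ← median
  y=7 (A, w=5) cum 416
  y=11 (F, w=8) cum 424
  y=12 (E, w=30) cum 454
⇒ y* = 7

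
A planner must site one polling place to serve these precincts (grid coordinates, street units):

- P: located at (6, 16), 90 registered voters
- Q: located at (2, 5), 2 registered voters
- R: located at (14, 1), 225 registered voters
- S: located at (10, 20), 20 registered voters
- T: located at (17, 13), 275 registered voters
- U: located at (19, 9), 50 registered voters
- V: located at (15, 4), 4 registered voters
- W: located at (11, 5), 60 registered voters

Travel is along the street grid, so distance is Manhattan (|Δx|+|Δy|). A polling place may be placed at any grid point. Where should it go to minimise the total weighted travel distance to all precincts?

(14, 13)

Manhattan distance separates: Σwᵢ(|x−xᵢ|+|y−yᵢ|) = Σwᵢ|x−xᵢ| + Σwᵢ|y−yᵢ|, so x and y are optimised independently as 1-D weighted medians.
Total weight W = 726; half = 363.
x-coordinate, sorted with cumulative weight:
  x=2 (Q, w=2) cum 2
  x=6 (P, w=90) cum 92
  x=10 (S, w=20) cum 112
  x=11 (W, w=60) cum 172
  x=14 (R, w=225) cum 397  ← median
  x=15 (V, w=4) cum 401
  x=17 (T, w=275) cum 676
  x=19 (U, w=50) cum 726
⇒ x* = 14
y-coordinate, sorted with cumulative weight:
  y=1 (R, w=225) cum 225
  y=4 (V, w=4) cum 229
  y=5 (Q, w=2) cum 231
  y=5 (W, w=60) cum 291
  y=9 (U, w=50) cum 341
  y=13 (T, w=275) cum 616  ← median
  y=16 (P, w=90) cum 706
  y=20 (S, w=20) cum 726
⇒ y* = 13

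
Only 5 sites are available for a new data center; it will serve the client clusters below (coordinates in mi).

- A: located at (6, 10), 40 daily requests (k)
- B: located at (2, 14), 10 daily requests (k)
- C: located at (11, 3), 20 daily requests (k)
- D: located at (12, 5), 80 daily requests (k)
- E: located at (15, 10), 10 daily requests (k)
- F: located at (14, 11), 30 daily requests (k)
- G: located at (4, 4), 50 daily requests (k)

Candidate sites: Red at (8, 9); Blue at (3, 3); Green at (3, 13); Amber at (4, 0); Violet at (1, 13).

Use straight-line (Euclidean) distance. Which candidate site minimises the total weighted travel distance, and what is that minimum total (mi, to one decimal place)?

Red, total 1334.9 mi

Total weighted distance at each candidate:
  Red (8, 9): total = 1334.9
  Blue (3, 3): total = 1930.3
  Green (3, 13): total = 2315.2
  Amber (4, 0): total = 2251.0
  Violet (1, 13): total = 2630.4
Minimum is at Red with total 1334.9 mi.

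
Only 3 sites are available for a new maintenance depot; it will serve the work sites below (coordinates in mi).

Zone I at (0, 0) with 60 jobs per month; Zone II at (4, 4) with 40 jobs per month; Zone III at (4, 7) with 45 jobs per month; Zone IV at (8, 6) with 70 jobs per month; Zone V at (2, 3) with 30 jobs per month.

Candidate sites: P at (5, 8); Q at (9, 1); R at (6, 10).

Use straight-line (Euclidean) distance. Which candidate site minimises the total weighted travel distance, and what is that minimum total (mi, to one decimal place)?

P, total 1221.9 mi

Total weighted distance at each candidate:
  P (5, 8): total = 1221.9
  Q (9, 1): total = 1703.4
  R (6, 10): total = 1669.9
Minimum is at P with total 1221.9 mi.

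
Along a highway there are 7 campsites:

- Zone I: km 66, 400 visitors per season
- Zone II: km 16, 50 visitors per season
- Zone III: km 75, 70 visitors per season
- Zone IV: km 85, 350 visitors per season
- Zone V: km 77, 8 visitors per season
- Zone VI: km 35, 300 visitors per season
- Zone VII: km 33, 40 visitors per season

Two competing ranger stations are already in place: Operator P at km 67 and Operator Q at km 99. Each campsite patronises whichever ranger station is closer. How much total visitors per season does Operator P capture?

The indifferent point is the midpoint (67+99)/2 = 83; campsites left of it (closer to Operator P at 67) go to Operator P, those right go to Operator Q.
  Zone II at 16 (w=50) → Operator P
  Zone VII at 33 (w=40) → Operator P
  Zone VI at 35 (w=300) → Operator P
  Zone I at 66 (w=400) → Operator P
  Zone III at 75 (w=70) → Operator P
  Zone V at 77 (w=8) → Operator P
  Zone IV at 85 (w=350) → Operator Q
Operator P captures 868; Operator Q captures 350.

868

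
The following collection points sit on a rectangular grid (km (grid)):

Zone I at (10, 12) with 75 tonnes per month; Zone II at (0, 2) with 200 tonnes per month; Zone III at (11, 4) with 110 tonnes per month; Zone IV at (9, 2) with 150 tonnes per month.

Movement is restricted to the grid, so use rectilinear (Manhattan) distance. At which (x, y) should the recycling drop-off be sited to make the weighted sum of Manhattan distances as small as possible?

Manhattan distance separates: Σwᵢ(|x−xᵢ|+|y−yᵢ|) = Σwᵢ|x−xᵢ| + Σwᵢ|y−yᵢ|, so x and y are optimised independently as 1-D weighted medians.
Total weight W = 535; half = 267.5.
x-coordinate, sorted with cumulative weight:
  x=0 (Zone II, w=200) cum 200
  x=9 (Zone IV, w=150) cum 350  ← median
  x=10 (Zone I, w=75) cum 425
  x=11 (Zone III, w=110) cum 535
⇒ x* = 9
y-coordinate, sorted with cumulative weight:
  y=2 (Zone II, w=200) cum 200
  y=2 (Zone IV, w=150) cum 350  ← median
  y=4 (Zone III, w=110) cum 460
  y=12 (Zone I, w=75) cum 535
⇒ y* = 2

(9, 2)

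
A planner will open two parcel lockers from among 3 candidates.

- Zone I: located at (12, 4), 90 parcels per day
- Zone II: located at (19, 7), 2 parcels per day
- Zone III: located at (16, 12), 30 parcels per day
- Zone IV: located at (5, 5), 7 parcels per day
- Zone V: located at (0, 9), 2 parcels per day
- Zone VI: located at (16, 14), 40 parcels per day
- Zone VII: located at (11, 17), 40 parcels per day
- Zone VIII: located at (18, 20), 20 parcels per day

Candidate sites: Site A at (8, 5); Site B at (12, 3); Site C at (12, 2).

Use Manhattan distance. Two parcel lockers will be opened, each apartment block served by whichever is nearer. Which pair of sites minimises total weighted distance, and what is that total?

Evaluate every pair (each demand assigned to the nearer of the two):
  {Site A, Site B}: total = 2207
  {Site B, Site C}: total = 2261
  {Site A, Site C}: total = 2389
Best pair: {Site A, Site B} with total 2207.

{Site A, Site B}, total 2207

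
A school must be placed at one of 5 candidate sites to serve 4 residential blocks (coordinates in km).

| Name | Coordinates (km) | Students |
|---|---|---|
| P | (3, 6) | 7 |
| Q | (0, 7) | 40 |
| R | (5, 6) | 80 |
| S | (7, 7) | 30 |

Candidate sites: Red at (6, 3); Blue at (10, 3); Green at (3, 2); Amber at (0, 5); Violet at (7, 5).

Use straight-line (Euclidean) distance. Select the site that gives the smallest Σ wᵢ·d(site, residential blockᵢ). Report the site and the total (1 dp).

Violet, total 559.0 km

Total weighted distance at each candidate:
  Red (6, 3): total = 694.8
  Blue (10, 3): total = 1100.6
  Green (3, 2): total = 811.1
  Amber (0, 5): total = 728.5
  Violet (7, 5): total = 559.0
Minimum is at Violet with total 559.0 km.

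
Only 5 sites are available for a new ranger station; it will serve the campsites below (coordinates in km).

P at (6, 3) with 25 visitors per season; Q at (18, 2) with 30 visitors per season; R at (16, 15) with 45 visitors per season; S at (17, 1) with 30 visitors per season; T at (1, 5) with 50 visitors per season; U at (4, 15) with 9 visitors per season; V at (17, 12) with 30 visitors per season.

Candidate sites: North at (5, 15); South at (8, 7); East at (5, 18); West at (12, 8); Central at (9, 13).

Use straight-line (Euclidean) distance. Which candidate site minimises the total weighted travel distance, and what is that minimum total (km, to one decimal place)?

Total weighted distance at each candidate:
  North (5, 15): total = 2819.4
  South (8, 7): total = 2034.2
  East (5, 18): total = 3242.7
  West (12, 8): total = 1928.5
  Central (9, 13): total = 2303.7
Minimum is at West with total 1928.5 km.

West, total 1928.5 km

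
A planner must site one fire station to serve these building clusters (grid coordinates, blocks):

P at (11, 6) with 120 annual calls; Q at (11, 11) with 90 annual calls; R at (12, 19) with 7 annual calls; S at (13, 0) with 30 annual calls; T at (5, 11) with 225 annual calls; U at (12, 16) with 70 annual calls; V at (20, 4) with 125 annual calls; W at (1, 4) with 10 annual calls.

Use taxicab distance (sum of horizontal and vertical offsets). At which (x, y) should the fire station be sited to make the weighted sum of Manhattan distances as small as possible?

Manhattan distance separates: Σwᵢ(|x−xᵢ|+|y−yᵢ|) = Σwᵢ|x−xᵢ| + Σwᵢ|y−yᵢ|, so x and y are optimised independently as 1-D weighted medians.
Total weight W = 677; half = 338.5.
x-coordinate, sorted with cumulative weight:
  x=1 (W, w=10) cum 10
  x=5 (T, w=225) cum 235
  x=11 (P, w=120) cum 355  ← median
  x=11 (Q, w=90) cum 445
  x=12 (R, w=7) cum 452
  x=12 (U, w=70) cum 522
  x=13 (S, w=30) cum 552
  x=20 (V, w=125) cum 677
⇒ x* = 11
y-coordinate, sorted with cumulative weight:
  y=0 (S, w=30) cum 30
  y=4 (V, w=125) cum 155
  y=4 (W, w=10) cum 165
  y=6 (P, w=120) cum 285
  y=11 (Q, w=90) cum 375  ← median
  y=11 (T, w=225) cum 600
  y=16 (U, w=70) cum 670
  y=19 (R, w=7) cum 677
⇒ y* = 11

(11, 11)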